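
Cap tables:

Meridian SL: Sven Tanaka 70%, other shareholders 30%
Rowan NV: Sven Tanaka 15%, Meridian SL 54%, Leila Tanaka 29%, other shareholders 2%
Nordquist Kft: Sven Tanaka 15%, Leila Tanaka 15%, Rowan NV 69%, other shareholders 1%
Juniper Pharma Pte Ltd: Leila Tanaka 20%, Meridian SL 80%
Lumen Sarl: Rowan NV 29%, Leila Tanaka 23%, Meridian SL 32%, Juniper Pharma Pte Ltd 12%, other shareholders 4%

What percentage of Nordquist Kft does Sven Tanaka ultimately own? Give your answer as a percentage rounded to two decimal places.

51.43%

Sven reaches Nordquist along 3 paths.
Direct stake: 15% = 15%.
Via Rowan: 15% × 69% = 10.35%.
Via Meridian → Rowan: 70% × 54% × 69% = 26.082%.
Total: 15% + 10.35% + 26.082% = 51.432%.
Rounded: 51.43%.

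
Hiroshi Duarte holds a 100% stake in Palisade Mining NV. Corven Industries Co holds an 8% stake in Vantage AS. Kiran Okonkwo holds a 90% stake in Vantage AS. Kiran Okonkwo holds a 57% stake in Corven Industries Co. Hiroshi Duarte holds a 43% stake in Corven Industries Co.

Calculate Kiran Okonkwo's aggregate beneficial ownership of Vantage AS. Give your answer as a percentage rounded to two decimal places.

94.56%

Kiran reaches Vantage along 2 paths.
Direct stake: 90% = 90%.
Via Corven: 57% × 8% = 4.56%.
Total: 90% + 4.56% = 94.56%.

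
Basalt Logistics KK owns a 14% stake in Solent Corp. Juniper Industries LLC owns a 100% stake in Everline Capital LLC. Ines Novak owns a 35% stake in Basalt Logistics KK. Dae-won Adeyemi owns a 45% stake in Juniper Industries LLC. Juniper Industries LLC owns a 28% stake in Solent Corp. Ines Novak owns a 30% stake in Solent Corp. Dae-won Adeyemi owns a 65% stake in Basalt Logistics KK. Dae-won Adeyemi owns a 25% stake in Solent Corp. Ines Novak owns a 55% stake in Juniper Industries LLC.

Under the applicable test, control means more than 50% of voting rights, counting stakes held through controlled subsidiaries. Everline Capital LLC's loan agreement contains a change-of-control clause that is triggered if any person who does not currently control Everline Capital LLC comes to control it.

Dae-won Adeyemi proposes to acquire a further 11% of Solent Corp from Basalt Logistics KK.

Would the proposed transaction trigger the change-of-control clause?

The purchase adds only to Dae-won's holdings (Basalt's stake shrinks), so Dae-won is the only person who could newly come to control Everline.
Dae-won holds 65% of Basalt, so Dae-won controls Basalt.
Neither Dae-won nor any entity Dae-won controls holds any voting interest in Everline.
So before the transaction, Dae-won does not control Everline.
After the purchase, Dae-won's direct stake in Solent rises to 25% + 11% = 36%, and Basalt's stake falls to 3%.
Dae-won's side now holds 36% + 3% = 39% of Solent, not > 50%, so Dae-won still does not control Solent.
After the transaction, neither Dae-won nor any entity Dae-won controls holds a voting interest in Everline, so Dae-won still does not control it.
No new person acquires control, so the clause is not triggered.

No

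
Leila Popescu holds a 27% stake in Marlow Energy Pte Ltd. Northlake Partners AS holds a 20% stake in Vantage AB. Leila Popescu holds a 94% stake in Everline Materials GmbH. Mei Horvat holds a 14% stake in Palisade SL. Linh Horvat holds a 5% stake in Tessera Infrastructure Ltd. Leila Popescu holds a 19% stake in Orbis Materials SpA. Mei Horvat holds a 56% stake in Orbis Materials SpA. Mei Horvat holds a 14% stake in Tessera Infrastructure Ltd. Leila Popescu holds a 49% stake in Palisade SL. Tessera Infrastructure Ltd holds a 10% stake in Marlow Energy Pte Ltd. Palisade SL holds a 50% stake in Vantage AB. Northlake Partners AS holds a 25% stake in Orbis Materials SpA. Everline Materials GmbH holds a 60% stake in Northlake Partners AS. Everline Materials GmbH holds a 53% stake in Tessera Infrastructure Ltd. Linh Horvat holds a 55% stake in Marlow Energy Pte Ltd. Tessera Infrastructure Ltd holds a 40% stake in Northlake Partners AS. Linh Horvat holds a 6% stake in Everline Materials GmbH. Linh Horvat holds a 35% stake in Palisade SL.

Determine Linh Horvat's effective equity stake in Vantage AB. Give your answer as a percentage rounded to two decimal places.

Linh reaches Vantage along 4 paths.
Via Everline → Northlake: 6% × 60% × 20% = 0.72%.
Via Everline → Tessera → Northlake: 6% × 53% × 40% × 20% = 0.2544%.
Via Tessera → Northlake: 5% × 40% × 20% = 0.4%.
Via Palisade: 35% × 50% = 17.5%.
Total: 0.72% + 0.2544% + 0.4% + 17.5% = 18.8744%.
Rounded: 18.87%.

18.87%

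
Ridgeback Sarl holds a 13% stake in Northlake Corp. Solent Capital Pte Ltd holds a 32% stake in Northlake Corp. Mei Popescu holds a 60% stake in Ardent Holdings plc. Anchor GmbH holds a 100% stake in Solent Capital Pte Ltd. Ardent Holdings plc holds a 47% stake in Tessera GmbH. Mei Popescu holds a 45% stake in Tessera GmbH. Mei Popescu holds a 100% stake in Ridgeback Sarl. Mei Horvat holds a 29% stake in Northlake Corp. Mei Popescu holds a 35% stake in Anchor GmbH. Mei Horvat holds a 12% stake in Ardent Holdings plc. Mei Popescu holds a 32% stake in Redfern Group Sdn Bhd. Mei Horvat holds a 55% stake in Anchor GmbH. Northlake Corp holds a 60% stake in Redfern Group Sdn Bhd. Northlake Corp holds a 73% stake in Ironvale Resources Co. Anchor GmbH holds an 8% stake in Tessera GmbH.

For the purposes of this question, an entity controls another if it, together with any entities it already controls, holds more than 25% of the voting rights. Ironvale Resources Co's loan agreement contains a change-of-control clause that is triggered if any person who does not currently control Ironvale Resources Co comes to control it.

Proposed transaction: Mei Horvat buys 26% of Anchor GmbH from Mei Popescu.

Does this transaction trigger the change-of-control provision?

No

The purchase adds only to Mei Horvat's holdings (Mei Popescu's stake shrinks), so Mei Horvat is the only person who could newly come to control Ironvale.
Mei Horvat holds 55% of Anchor, so Mei Horvat controls Anchor.
Anchor holds 100% of Solent, so Mei Horvat controls Solent.
Mei Horvat and Solent together hold 29% + 32% = 61% of Northlake, so Mei Horvat controls Northlake.
Northlake holds 73% of Ironvale, so Mei Horvat controls Ironvale.
So Mei Horvat already controls Ironvale before the transaction.
After the purchase, Mei Horvat's direct stake in Anchor rises to 55% + 26% = 81%, and Mei Popescu's stake falls to 9%.
Mei Horvat controlled Ironvale already, so this is not a new person acquiring control; every other person's position is unchanged or reduced.
No new person acquires control, so the clause is not triggered.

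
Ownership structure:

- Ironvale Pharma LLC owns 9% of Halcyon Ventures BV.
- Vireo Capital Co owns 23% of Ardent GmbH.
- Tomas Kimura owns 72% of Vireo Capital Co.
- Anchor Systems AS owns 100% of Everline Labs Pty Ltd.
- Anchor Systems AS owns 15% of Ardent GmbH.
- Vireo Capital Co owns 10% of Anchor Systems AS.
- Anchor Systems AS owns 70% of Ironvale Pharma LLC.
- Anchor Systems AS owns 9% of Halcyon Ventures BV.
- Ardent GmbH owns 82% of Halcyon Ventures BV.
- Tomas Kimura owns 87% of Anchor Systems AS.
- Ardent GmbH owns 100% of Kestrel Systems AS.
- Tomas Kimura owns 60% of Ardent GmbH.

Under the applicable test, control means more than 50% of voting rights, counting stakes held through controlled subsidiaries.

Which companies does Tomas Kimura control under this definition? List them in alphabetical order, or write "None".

Tomas holds 72% of Vireo, so Tomas controls Vireo.
Vireo and Tomas together hold 10% + 87% = 97% of Anchor, so Tomas controls Anchor.
Anchor holds 70% of Ironvale, so Tomas controls Ironvale.
Anchor and Tomas and Vireo together hold 15% + 60% + 23% = 98% of Ardent, so Tomas controls Ardent.
Ardent and Anchor and Ironvale together hold 82% + 9% + 9% = 100% of Halcyon, so Tomas controls Halcyon.
Ardent holds 100% of Kestrel, so Tomas controls Kestrel.
Anchor holds 100% of Everline, so Tomas controls Everline.

Anchor Systems AS, Ardent GmbH, Everline Labs Pty Ltd, Halcyon Ventures BV, Ironvale Pharma LLC, Kestrel Systems AS, Vireo Capital Co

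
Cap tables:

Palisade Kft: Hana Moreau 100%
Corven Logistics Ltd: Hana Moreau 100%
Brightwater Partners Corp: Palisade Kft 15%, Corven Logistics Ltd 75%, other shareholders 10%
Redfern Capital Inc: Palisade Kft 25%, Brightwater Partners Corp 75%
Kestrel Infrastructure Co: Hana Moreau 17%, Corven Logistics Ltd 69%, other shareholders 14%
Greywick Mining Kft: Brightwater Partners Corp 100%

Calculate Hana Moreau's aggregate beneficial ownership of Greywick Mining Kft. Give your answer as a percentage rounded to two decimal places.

90.00%

Hana reaches Greywick along 2 paths.
Via Palisade → Brightwater: 100% × 15% × 100% = 15%.
Via Corven → Brightwater: 100% × 75% × 100% = 75%.
Total: 15% + 75% = 90%.
Rounded: 90.00%.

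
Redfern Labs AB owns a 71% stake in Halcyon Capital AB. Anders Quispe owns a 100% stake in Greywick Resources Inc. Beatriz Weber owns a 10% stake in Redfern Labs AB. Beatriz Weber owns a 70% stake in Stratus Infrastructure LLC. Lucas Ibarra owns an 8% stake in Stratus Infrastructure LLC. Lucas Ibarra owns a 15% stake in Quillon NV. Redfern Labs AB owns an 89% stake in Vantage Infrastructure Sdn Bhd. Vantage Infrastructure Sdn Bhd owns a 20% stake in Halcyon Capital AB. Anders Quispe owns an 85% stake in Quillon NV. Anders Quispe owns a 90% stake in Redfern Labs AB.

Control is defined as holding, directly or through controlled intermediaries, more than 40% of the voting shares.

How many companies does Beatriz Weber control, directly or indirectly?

Beatriz holds 70% of Stratus, so Beatriz controls Stratus.
No other company's threshold is met.
Beatriz controls 1 company.

1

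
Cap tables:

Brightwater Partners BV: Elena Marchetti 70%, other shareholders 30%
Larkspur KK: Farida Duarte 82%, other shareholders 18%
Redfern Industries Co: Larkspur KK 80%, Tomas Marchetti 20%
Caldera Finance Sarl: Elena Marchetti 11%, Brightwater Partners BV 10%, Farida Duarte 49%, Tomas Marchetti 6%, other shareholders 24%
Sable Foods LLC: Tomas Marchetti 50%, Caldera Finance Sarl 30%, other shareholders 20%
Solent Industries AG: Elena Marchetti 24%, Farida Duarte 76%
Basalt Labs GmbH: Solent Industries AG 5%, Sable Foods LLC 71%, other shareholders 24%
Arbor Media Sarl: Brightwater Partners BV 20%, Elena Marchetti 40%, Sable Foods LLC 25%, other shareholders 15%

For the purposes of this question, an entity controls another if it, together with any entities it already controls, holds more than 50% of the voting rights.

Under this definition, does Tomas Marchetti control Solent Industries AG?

No

Tomas's largest direct stake is 50% in Sable, which does not meet the threshold, so Tomas controls no company.
Neither Tomas nor any entity Tomas controls holds any voting interest in Solent.
So Tomas does not control Solent.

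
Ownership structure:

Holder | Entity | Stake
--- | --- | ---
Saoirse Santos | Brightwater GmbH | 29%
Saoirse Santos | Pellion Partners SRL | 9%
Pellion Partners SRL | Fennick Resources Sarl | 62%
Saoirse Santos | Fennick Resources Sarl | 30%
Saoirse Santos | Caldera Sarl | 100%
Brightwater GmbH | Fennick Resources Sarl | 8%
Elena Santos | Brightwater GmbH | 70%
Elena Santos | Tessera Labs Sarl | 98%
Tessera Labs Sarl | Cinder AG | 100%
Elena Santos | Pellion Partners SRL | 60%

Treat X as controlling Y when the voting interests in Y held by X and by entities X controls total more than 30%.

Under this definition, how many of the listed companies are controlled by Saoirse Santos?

Saoirse holds 100% of Caldera, so Saoirse controls Caldera.
No other company's threshold is met.
Saoirse controls 1 company.

1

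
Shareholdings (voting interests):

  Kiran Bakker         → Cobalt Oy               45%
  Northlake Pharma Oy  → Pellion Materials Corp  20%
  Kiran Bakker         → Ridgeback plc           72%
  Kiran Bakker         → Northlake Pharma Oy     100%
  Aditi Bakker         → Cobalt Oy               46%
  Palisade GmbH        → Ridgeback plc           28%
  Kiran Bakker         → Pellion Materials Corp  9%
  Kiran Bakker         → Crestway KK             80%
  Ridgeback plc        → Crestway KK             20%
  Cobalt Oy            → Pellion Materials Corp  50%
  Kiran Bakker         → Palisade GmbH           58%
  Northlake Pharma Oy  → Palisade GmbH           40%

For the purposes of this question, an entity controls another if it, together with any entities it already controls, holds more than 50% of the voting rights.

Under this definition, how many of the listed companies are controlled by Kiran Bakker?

4

Kiran holds 100% of Northlake, so Kiran controls Northlake.
Kiran and Northlake together hold 58% + 40% = 98% of Palisade, so Kiran controls Palisade.
Palisade and Kiran together hold 28% + 72% = 100% of Ridgeback, so Kiran controls Ridgeback.
Ridgeback and Kiran together hold 20% + 80% = 100% of Crestway, so Kiran controls Crestway.
No other company's threshold is met.
Kiran controls 4 companies.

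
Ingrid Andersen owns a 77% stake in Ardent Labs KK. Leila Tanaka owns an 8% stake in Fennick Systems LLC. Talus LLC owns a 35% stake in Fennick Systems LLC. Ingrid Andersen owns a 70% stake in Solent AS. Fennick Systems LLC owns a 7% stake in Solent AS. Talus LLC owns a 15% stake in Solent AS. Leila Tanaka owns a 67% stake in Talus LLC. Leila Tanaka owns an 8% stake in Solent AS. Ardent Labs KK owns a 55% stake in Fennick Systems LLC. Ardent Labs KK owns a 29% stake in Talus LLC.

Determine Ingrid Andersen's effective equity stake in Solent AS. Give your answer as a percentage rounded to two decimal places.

Ingrid reaches Solent along 4 paths.
Direct stake: 70% = 70%.
Via Ardent → Fennick: 77% × 55% × 7% = 2.9645%.
Via Ardent → Talus → Fennick: 77% × 29% × 35% × 7% = 0.547085%.
Via Ardent → Talus: 77% × 29% × 15% = 3.3495%.
Total: 70% + 2.9645% + 0.547085% + 3.3495% = 76.861085%.
Rounded: 76.86%.

76.86%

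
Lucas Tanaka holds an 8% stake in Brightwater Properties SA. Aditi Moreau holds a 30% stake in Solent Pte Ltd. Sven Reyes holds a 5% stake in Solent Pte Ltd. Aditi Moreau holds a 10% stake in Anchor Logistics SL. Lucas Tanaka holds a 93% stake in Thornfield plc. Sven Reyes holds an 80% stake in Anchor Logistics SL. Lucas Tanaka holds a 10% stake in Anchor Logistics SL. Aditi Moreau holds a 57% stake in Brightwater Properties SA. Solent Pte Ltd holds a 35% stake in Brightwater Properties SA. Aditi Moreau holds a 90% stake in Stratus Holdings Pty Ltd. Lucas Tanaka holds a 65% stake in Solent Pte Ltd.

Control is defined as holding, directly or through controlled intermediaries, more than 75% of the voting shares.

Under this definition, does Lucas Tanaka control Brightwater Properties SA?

Lucas holds 93% of Thornfield, so Lucas controls Thornfield.
In Brightwater, Lucas's side holds only 8%, not > 75%.
So Lucas does not control Brightwater.

No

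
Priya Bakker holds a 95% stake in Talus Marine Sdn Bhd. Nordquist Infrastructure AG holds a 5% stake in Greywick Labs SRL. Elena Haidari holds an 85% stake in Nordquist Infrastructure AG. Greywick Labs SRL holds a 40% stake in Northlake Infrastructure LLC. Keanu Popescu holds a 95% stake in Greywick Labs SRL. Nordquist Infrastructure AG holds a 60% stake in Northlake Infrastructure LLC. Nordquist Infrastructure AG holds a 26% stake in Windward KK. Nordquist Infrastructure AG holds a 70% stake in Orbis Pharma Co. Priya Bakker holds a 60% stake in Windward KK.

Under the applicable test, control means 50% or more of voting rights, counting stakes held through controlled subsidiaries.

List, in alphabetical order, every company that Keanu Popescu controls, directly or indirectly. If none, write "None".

Keanu holds 95% of Greywick, so Keanu controls Greywick.
No other company's threshold is met.

Greywick Labs SRL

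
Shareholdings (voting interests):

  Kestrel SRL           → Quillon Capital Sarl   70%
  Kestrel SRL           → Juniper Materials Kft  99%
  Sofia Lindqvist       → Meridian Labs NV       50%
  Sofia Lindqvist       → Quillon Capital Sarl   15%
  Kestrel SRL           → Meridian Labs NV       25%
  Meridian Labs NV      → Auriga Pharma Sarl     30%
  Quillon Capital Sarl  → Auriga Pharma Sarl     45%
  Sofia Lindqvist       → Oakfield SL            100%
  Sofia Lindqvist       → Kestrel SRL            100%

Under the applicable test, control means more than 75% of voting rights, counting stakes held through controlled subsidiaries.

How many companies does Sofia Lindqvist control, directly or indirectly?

Sofia holds 100% of Kestrel, so Sofia controls Kestrel.
Kestrel and Sofia together hold 70% + 15% = 85% of Quillon, so Sofia controls Quillon.
Kestrel holds 99% of Juniper, so Sofia controls Juniper.
Sofia holds 100% of Oakfield, so Sofia controls Oakfield.
No other company's threshold is met.
Sofia controls 4 companies.

4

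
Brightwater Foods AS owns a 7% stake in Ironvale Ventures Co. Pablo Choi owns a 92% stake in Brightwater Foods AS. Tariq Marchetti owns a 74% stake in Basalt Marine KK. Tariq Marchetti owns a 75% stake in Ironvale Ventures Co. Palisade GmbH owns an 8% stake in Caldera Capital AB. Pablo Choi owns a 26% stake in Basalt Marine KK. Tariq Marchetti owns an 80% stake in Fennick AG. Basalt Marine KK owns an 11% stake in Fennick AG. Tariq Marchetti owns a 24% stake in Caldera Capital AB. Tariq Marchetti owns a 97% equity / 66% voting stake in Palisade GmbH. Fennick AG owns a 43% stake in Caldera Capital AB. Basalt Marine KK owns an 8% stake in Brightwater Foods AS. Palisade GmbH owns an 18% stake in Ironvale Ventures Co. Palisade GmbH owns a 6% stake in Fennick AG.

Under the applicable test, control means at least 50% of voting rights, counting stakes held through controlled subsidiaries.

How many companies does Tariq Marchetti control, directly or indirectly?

Tariq holds 74% of Basalt, so Tariq controls Basalt.
Tariq holds 66% of Palisade, so Tariq controls Palisade.
Tariq and Palisade and Basalt together hold 80% + 6% + 11% = 97% of Fennick, so Tariq controls Fennick.
Tariq and Palisade together hold 75% + 18% = 93% of Ironvale, so Tariq controls Ironvale.
Tariq and Palisade and Fennick together hold 24% + 8% + 43% = 75% of Caldera, so Tariq controls Caldera.
No other company's threshold is met.
Tariq controls 5 companies.

5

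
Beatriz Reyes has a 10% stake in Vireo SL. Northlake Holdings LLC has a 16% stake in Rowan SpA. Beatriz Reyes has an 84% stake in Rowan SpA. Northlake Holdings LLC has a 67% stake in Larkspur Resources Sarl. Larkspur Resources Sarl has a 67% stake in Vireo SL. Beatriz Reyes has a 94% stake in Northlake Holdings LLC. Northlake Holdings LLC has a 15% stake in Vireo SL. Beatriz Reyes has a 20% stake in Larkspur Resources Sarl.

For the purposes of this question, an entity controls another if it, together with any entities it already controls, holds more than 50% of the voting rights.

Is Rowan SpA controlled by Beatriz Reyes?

Yes

Beatriz holds 94% of Northlake, so Beatriz controls Northlake.
Beatriz and Northlake together hold 84% + 16% = 100% of Rowan, so Beatriz controls Rowan.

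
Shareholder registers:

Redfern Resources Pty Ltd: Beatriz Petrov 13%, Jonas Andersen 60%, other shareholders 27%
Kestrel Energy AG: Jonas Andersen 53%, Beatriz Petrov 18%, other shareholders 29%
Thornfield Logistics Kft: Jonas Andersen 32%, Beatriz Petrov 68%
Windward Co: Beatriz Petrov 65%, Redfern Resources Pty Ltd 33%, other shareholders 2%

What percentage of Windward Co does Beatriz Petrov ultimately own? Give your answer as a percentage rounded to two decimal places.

Beatriz reaches Windward along 2 paths.
Direct stake: 65% = 65%.
Via Redfern: 13% × 33% = 4.29%.
Total: 65% + 4.29% = 69.29%.

69.29%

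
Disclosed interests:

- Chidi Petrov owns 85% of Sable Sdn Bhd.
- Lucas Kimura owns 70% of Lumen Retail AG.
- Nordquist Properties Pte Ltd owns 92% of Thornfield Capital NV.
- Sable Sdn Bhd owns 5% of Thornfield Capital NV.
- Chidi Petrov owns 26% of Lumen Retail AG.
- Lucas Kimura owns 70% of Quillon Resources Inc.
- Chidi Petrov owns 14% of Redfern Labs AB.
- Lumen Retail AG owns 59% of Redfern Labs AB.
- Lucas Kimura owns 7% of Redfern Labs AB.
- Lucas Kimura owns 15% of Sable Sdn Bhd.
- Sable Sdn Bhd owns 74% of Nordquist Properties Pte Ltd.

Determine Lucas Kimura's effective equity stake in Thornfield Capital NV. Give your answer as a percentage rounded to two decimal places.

10.96%

Lucas reaches Thornfield along 2 paths.
Via Sable → Nordquist: 15% × 74% × 92% = 10.212%.
Via Sable: 15% × 5% = 0.75%.
Total: 10.212% + 0.75% = 10.962%.
Rounded: 10.96%.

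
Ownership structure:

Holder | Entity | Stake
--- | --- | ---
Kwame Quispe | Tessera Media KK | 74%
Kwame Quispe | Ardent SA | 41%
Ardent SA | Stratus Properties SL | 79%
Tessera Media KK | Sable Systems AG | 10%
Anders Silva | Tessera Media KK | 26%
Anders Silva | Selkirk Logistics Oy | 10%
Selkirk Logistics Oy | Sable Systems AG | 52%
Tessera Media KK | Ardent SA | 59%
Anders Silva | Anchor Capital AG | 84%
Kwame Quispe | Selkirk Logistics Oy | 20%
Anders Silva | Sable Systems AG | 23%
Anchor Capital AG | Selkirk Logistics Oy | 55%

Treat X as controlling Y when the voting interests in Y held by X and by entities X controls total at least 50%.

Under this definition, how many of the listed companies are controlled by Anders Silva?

Anders holds 84% of Anchor, so Anders controls Anchor.
Anders and Anchor together hold 10% + 55% = 65% of Selkirk, so Anders controls Selkirk.
Selkirk and Anders together hold 52% + 23% = 75% of Sable, so Anders controls Sable.
No other company's threshold is met.
Anders controls 3 companies.

3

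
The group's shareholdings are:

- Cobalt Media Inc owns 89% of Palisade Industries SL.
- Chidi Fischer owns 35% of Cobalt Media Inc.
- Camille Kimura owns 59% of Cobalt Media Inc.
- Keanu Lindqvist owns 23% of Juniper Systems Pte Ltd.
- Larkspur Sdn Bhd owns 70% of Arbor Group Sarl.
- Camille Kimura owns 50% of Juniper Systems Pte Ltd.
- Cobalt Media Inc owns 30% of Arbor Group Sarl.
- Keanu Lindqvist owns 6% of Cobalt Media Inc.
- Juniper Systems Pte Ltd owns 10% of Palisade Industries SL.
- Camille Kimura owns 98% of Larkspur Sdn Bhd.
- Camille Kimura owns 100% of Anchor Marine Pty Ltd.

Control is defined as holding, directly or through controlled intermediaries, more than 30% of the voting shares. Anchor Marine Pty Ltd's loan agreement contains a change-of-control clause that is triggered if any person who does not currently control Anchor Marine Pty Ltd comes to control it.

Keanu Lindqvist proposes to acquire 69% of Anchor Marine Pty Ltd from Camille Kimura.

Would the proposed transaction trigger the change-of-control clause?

The purchase adds only to Keanu's holdings (Camille's stake shrinks), so Keanu is the only person who could newly come to control Anchor.
Keanu's largest direct stake is 23% in Juniper, which does not meet the threshold, so Keanu controls no company.
Neither Keanu nor any entity Keanu controls holds any voting interest in Anchor.
So before the transaction, Keanu does not control Anchor.
After the purchase, Keanu holds 69% of Anchor directly, and Camille's stake falls to 31%.
Keanu holds 69% of Anchor, so Keanu controls Anchor.
Keanu did not control Anchor before and does after, so the clause is triggered.

Yes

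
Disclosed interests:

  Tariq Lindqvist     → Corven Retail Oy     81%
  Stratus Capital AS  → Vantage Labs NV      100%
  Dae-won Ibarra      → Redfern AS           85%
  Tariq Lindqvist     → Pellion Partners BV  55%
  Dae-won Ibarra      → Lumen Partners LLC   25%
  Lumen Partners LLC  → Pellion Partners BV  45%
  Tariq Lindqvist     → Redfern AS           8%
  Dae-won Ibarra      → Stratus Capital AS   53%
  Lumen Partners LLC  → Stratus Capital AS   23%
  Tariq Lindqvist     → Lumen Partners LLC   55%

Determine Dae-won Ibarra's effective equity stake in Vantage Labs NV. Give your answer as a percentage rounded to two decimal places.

58.75%

Dae-won reaches Vantage along 2 paths.
Via Stratus: 53% × 100% = 53%.
Via Lumen → Stratus: 25% × 23% × 100% = 5.75%.
Total: 53% + 5.75% = 58.75%.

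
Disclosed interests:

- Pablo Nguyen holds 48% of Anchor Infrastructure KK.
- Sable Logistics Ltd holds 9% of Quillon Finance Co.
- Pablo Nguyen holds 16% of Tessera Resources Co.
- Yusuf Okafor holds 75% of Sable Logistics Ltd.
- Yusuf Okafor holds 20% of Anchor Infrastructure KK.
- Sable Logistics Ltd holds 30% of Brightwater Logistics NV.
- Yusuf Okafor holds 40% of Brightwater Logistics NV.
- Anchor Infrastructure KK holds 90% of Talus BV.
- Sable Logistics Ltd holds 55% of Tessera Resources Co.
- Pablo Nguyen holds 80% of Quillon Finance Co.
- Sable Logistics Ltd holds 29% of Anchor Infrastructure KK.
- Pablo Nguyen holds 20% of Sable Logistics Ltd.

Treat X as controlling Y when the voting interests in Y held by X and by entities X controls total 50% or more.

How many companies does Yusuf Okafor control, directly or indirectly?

3

Yusuf holds 75% of Sable, so Yusuf controls Sable.
Sable holds 55% of Tessera, so Yusuf controls Tessera.
Sable and Yusuf together hold 30% + 40% = 70% of Brightwater, so Yusuf controls Brightwater.
No other company's threshold is met.
Yusuf controls 3 companies.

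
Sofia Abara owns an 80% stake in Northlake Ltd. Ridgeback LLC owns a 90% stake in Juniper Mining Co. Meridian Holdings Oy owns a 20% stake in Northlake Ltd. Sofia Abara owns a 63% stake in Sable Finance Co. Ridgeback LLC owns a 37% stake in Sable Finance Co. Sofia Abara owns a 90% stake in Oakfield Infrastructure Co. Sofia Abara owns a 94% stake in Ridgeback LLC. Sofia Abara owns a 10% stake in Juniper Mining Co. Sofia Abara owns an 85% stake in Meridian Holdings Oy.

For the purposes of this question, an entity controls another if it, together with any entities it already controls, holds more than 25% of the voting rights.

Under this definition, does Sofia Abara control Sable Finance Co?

Yes

Sofia holds 94% of Ridgeback, so Sofia controls Ridgeback.
Ridgeback and Sofia together hold 37% + 63% = 100% of Sable, so Sofia controls Sable.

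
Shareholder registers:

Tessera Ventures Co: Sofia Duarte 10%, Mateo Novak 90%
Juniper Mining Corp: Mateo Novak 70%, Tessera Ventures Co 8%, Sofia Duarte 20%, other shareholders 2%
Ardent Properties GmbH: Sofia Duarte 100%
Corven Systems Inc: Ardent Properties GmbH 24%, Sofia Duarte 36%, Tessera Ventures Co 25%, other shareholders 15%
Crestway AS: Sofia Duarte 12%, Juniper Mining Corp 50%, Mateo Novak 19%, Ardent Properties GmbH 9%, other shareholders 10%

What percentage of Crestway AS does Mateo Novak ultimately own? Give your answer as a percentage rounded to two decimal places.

57.60%

Mateo reaches Crestway along 3 paths.
Via Juniper: 70% × 50% = 35%.
Via Tessera → Juniper: 90% × 8% × 50% = 3.6%.
Direct stake: 19% = 19%.
Total: 35% + 3.6% + 19% = 57.6%.
Rounded: 57.60%.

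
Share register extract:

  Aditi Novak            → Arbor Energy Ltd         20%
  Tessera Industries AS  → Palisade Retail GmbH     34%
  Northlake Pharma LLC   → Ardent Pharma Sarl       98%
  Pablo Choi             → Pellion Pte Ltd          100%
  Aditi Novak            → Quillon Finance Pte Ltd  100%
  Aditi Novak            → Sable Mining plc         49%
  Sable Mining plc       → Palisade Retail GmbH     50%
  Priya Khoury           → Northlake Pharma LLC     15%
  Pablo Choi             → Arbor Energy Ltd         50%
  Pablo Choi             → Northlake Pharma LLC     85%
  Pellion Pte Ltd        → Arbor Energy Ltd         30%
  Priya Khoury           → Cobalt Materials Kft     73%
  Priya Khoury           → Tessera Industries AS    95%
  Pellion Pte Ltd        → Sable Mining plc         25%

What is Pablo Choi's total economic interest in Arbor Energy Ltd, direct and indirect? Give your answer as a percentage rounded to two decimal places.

80.00%

Pablo reaches Arbor along 2 paths.
Via Pellion: 100% × 30% = 30%.
Direct stake: 50% = 50%.
Total: 30% + 50% = 80%.
Rounded: 80.00%.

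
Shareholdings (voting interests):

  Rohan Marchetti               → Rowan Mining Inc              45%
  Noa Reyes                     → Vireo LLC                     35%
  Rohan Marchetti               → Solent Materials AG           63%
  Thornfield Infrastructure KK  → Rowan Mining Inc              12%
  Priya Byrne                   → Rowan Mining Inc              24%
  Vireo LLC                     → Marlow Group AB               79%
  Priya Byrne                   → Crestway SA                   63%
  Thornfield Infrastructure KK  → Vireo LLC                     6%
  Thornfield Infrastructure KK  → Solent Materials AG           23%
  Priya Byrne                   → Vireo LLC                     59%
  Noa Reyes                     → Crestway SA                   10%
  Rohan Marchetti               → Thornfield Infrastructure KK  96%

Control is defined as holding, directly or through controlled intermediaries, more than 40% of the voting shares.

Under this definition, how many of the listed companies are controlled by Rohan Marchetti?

3

Rohan holds 96% of Thornfield, so Rohan controls Thornfield.
Rohan and Thornfield together hold 45% + 12% = 57% of Rowan, so Rohan controls Rowan.
Thornfield and Rohan together hold 23% + 63% = 86% of Solent, so Rohan controls Solent.
No other company's threshold is met.
Rohan controls 3 companies.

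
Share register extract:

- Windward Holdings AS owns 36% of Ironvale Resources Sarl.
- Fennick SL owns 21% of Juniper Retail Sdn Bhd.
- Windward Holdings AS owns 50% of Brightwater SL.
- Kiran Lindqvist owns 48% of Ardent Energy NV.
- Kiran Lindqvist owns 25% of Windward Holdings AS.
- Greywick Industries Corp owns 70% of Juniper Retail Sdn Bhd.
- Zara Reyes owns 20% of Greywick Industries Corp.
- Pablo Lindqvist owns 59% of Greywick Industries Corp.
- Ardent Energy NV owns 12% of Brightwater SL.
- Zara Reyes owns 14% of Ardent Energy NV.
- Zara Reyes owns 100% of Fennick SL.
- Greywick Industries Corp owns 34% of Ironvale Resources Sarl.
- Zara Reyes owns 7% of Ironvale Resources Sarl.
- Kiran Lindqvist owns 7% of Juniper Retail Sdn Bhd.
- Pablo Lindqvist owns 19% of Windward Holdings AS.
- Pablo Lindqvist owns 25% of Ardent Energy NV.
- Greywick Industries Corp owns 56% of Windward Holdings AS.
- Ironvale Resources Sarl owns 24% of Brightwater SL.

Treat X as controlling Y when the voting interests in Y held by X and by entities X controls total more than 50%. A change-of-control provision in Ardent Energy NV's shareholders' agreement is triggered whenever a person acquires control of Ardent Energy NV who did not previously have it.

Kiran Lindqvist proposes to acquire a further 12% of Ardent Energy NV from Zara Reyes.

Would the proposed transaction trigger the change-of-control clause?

Yes

The purchase adds only to Kiran's holdings (Zara's stake shrinks), so Kiran is the only person who could newly come to control Ardent.
Kiran's largest direct stake is 48% in Ardent, which does not meet the threshold, so Kiran controls no company.
In Ardent, Kiran's side holds only 48%, not > 50%.
So before the transaction, Kiran does not control Ardent.
After the purchase, Kiran's direct stake in Ardent rises to 48% + 12% = 60%, and Zara's stake falls to 2%.
Kiran holds 60% of Ardent, so Kiran controls Ardent.
Kiran did not control Ardent before and does after, so the clause is triggered.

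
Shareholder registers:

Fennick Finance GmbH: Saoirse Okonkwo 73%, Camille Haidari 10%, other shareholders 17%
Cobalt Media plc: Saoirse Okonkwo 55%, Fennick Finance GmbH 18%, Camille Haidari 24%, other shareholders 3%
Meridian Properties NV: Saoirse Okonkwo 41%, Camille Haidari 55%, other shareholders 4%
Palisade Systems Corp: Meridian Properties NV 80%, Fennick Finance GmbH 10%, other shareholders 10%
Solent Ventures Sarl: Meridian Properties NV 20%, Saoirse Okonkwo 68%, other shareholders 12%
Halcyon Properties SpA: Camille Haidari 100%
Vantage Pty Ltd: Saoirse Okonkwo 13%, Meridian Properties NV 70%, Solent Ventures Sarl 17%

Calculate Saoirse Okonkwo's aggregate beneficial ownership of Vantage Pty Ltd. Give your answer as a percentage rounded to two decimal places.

Saoirse reaches Vantage along 4 paths.
Direct stake: 13% = 13%.
Via Meridian: 41% × 70% = 28.7%.
Via Meridian → Solent: 41% × 20% × 17% = 1.394%.
Via Solent: 68% × 17% = 11.56%.
Total: 13% + 28.7% + 1.394% + 11.56% = 54.654%.
Rounded: 54.65%.

54.65%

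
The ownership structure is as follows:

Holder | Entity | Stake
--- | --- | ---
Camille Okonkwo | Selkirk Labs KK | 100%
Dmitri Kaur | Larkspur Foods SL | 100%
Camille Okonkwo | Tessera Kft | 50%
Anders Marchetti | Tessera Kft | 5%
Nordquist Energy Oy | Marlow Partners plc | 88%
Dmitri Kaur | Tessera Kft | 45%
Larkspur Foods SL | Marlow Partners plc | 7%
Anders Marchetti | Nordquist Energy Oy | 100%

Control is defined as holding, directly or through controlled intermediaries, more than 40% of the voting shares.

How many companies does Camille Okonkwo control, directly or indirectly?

2

Camille holds 50% of Tessera, so Camille controls Tessera.
Camille holds 100% of Selkirk, so Camille controls Selkirk.
No other company's threshold is met.
Camille controls 2 companies.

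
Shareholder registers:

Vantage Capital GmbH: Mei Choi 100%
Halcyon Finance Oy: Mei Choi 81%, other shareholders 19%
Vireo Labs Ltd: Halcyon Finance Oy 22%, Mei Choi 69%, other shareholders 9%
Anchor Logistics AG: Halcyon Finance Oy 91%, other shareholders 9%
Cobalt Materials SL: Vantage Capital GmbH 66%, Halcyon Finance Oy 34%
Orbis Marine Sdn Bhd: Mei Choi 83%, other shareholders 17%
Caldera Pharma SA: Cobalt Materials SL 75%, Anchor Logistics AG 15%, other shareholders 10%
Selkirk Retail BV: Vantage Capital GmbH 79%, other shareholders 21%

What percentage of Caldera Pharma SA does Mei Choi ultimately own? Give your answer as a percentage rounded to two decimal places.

81.21%

Mei reaches Caldera along 3 paths.
Via Vantage → Cobalt: 100% × 66% × 75% = 49.5%.
Via Halcyon → Cobalt: 81% × 34% × 75% = 20.655%.
Via Halcyon → Anchor: 81% × 91% × 15% = 11.0565%.
Total: 49.5% + 20.655% + 11.0565% = 81.2115%.
Rounded: 81.21%.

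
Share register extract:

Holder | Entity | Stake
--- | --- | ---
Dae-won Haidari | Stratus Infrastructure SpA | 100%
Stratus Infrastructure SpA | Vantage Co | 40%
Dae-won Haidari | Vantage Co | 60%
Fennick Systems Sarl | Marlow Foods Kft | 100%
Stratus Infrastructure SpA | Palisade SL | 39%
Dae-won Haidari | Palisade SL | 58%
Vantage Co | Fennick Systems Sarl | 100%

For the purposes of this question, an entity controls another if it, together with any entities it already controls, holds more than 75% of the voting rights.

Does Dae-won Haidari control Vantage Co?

Yes

Dae-won holds 100% of Stratus, so Dae-won controls Stratus.
Dae-won and Stratus together hold 60% + 40% = 100% of Vantage, so Dae-won controls Vantage.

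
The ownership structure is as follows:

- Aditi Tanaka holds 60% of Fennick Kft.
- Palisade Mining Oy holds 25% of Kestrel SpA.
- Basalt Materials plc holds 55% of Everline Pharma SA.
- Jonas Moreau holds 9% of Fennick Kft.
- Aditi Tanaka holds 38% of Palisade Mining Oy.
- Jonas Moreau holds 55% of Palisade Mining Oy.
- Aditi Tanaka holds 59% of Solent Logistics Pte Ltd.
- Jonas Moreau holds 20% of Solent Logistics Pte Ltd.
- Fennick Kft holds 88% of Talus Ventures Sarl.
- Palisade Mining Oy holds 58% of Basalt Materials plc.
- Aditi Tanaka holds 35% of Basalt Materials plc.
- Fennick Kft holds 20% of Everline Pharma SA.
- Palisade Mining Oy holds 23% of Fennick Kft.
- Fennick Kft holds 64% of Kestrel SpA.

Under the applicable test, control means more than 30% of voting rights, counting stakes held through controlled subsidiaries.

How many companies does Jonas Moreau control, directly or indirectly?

6

Jonas holds 55% of Palisade, so Jonas controls Palisade.
Palisade holds 58% of Basalt, so Jonas controls Basalt.
Jonas and Palisade together hold 9% + 23% = 32% of Fennick, so Jonas controls Fennick.
Fennick holds 88% of Talus, so Jonas controls Talus.
Fennick and Palisade together hold 64% + 25% = 89% of Kestrel, so Jonas controls Kestrel.
Basalt and Fennick together hold 55% + 20% = 75% of Everline, so Jonas controls Everline.
No other company's threshold is met.
Jonas controls 6 companies.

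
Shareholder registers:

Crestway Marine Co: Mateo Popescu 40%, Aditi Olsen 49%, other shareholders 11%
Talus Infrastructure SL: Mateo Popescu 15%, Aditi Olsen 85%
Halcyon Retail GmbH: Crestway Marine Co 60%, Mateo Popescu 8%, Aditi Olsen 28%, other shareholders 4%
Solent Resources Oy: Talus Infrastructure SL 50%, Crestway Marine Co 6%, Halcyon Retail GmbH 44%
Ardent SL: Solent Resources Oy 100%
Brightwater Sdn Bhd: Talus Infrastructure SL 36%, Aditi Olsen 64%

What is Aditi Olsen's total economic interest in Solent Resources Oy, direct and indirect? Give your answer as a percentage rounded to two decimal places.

70.70%

Aditi reaches Solent along 4 paths.
Via Talus: 85% × 50% = 42.5%.
Via Crestway: 49% × 6% = 2.94%.
Via Crestway → Halcyon: 49% × 60% × 44% = 12.936%.
Via Halcyon: 28% × 44% = 12.32%.
Total: 42.5% + 2.94% + 12.936% + 12.32% = 70.696%.
Rounded: 70.70%.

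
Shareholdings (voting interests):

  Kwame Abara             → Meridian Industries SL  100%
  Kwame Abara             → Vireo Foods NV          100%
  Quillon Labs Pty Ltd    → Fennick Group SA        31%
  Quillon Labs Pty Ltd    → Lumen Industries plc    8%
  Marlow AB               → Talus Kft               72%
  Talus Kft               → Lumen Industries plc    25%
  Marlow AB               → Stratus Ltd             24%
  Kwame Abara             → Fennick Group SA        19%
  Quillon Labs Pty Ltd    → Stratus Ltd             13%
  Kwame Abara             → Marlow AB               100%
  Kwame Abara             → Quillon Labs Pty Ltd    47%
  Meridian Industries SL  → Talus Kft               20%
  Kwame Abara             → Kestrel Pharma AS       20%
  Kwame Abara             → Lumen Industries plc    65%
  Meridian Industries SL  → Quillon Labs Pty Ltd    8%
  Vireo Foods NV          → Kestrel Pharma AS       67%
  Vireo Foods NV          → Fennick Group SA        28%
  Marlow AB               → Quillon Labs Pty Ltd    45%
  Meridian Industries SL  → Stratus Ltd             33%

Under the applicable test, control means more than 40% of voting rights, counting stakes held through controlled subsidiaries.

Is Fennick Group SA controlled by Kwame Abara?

Kwame holds 100% of Vireo, so Kwame controls Vireo.
Kwame holds 100% of Meridian, so Kwame controls Meridian.
Kwame holds 100% of Marlow, so Kwame controls Marlow.
Marlow and Kwame and Meridian together hold 45% + 47% + 8% = 100% of Quillon, so Kwame controls Quillon.
Quillon and Vireo and Kwame together hold 31% + 28% + 19% = 78% of Fennick, so Kwame controls Fennick.

Yes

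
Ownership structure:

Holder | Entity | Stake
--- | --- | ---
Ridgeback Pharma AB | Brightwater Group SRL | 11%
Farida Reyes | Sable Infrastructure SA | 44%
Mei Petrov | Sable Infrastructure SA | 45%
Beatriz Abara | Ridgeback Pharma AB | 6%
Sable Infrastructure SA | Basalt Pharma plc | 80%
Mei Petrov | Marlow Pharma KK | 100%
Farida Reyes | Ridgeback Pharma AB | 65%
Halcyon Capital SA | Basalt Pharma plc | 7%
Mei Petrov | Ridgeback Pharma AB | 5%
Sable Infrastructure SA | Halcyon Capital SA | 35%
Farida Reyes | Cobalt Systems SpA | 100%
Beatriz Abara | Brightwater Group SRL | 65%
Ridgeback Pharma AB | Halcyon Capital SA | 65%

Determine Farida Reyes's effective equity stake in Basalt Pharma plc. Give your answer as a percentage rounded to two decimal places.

39.24%

Farida reaches Basalt along 3 paths.
Via Sable: 44% × 80% = 35.2%.
Via Ridgeback → Halcyon: 65% × 65% × 7% = 2.9575%.
Via Sable → Halcyon: 44% × 35% × 7% = 1.078%.
Total: 35.2% + 2.9575% + 1.078% = 39.2355%.
Rounded: 39.24%.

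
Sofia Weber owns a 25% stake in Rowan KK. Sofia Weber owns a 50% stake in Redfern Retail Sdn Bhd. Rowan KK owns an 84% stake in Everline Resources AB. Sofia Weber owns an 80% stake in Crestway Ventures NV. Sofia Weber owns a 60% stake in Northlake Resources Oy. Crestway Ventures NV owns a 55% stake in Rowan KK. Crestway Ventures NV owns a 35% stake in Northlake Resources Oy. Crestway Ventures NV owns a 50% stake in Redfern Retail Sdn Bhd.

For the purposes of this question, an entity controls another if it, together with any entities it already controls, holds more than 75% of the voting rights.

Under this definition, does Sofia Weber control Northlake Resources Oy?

Sofia holds 80% of Crestway, so Sofia controls Crestway.
Sofia and Crestway together hold 60% + 35% = 95% of Northlake, so Sofia controls Northlake.

Yes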